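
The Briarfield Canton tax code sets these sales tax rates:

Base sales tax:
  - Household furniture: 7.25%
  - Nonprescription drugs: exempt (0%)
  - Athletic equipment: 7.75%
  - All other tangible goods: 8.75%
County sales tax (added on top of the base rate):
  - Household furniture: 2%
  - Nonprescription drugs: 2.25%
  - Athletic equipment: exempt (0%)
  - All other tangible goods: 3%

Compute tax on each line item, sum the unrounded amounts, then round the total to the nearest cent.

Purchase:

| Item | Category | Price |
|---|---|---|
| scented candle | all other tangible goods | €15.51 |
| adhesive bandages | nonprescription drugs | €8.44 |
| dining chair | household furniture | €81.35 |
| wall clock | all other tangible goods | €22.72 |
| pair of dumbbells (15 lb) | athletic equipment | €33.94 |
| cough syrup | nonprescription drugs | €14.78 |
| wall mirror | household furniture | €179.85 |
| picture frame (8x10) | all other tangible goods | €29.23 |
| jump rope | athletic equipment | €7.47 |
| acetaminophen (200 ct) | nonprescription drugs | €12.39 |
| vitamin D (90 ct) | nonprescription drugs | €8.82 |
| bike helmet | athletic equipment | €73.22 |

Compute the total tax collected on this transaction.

Scented candle €15.51: all other tangible goods → 8.75% + 3% county = 11.75% → €1.822425
Adhesive bandages €8.44: nonprescription drugs → 0% + 2.25% county = 2.25% → €0.1899
Dining chair €81.35: household furniture → 7.25% + 2% county = 9.25% → €7.524875
Wall clock €22.72: all other tangible goods → 8.75% + 3% county = 11.75% → €2.6696
Pair of dumbbells (15 lb) €33.94: athletic equipment → 7.75% + 0% county = 7.75% → €2.63035
Cough syrup €14.78: nonprescription drugs → 0% + 2.25% county = 2.25% → €0.33255
Wall mirror €179.85: household furniture → 7.25% + 2% county = 9.25% → €16.636125
Picture frame (8x10) €29.23: all other tangible goods → 8.75% + 3% county = 11.75% → €3.434525
Jump rope €7.47: athletic equipment → 7.75% + 0% county = 7.75% → €0.578925
Acetaminophen (200 ct) €12.39: nonprescription drugs → 0% + 2.25% county = 2.25% → €0.278775
Vitamin D (90 ct) €8.82: nonprescription drugs → 0% + 2.25% county = 2.25% → €0.19845
Bike helmet €73.22: athletic equipment → 7.75% + 0% county = 7.75% → €5.67455
Unrounded tax sum = €41.97105 → €41.97

€41.97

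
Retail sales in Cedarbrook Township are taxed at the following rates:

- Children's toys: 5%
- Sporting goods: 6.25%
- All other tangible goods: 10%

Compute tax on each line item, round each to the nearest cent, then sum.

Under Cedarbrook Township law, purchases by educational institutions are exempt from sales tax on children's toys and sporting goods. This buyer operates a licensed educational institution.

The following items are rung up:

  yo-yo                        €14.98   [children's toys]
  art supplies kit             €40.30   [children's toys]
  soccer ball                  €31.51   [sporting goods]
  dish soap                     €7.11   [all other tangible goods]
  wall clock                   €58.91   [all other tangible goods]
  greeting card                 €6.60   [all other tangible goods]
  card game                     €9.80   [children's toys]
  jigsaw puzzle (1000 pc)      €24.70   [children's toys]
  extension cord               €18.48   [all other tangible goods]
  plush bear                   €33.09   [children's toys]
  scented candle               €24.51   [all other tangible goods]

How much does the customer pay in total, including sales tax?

€281.55

Yo-yo €14.98: children's toys, buyer-exempt → 0% → €0.00
Art supplies kit €40.30: children's toys, buyer-exempt → 0% → €0.00
Soccer ball €31.51: sporting goods, buyer-exempt → 0% → €0.00
Dish soap €7.11: all other tangible goods → 10% → €0.71
Wall clock €58.91: all other tangible goods → 10% → €5.89
Greeting card €6.60: all other tangible goods → 10% → €0.66
Card game €9.80: children's toys, buyer-exempt → 0% → €0.00
Jigsaw puzzle (1000 pc) €24.70: children's toys, buyer-exempt → 0% → €0.00
Extension cord €18.48: all other tangible goods → 10% → €1.85
Plush bear €33.09: children's toys, buyer-exempt → 0% → €0.00
Scented candle €24.51: all other tangible goods → 10% → €2.45
Subtotal = €269.99; tax = €11.56; total due = €281.55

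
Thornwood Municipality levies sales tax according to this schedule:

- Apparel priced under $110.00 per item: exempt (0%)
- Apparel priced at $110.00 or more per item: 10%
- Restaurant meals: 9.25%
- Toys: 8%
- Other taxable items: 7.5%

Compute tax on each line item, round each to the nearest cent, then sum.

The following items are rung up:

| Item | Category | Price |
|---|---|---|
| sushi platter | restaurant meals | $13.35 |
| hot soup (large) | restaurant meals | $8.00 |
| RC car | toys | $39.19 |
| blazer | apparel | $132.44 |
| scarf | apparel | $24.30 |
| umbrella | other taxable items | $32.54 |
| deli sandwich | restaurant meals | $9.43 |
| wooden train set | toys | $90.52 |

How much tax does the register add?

$28.90

Sushi platter $13.35: restaurant meals → 9.25% → $1.23
Hot soup (large) $8.00: restaurant meals → 9.25% → $0.74
RC car $39.19: toys → 8% → $3.14
Blazer $132.44: apparel, $110.00 or more → 10% → $13.24
Scarf $24.30: apparel, under $110.00 → 0% → $0.00
Umbrella $32.54: other taxable items → 7.5% → $2.44
Deli sandwich $9.43: restaurant meals → 9.25% → $0.87
Wooden train set $90.52: toys → 8% → $7.24
Total tax = $1.23 + $0.74 + $3.14 + $13.24 + $2.44 + $0.87 + $7.24 = $28.90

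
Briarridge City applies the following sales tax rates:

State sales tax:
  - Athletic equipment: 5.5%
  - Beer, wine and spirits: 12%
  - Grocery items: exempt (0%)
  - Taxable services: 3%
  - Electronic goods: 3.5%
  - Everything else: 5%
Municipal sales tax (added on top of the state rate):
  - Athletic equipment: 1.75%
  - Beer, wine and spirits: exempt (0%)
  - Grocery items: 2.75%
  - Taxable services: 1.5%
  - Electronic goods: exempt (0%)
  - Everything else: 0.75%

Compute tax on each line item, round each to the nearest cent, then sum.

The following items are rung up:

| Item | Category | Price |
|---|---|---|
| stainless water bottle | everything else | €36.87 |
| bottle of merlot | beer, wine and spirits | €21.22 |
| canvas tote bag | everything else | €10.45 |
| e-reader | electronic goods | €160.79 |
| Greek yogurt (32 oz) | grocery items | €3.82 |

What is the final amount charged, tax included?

Stainless water bottle €36.87: everything else → 5% + 0.75% municipal = 5.75% → €2.12
Bottle of merlot €21.22: beer, wine and spirits → 12% + 0% municipal = 12% → €2.55
Canvas tote bag €10.45: everything else → 5% + 0.75% municipal = 5.75% → €0.60
E-reader €160.79: electronic goods → 3.5% + 0% municipal = 3.5% → €5.63
Greek yogurt (32 oz) €3.82: grocery items → 0% + 2.75% municipal = 2.75% → €0.11
Subtotal = €233.15; tax = €11.01; total due = €244.16

€244.16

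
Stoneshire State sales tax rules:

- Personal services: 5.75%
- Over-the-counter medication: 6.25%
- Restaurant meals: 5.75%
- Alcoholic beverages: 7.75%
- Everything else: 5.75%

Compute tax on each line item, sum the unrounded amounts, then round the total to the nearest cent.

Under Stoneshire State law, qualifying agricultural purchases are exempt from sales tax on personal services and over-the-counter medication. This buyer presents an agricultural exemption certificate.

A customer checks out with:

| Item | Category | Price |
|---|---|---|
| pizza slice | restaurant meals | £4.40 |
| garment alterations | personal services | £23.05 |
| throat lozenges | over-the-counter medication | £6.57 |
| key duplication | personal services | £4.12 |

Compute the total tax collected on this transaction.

£0.25

Pizza slice £4.40: restaurant meals → 5.75% → £0.253
Garment alterations £23.05: personal services, buyer-exempt → 0% → £0.00
Throat lozenges £6.57: over-the-counter medication, buyer-exempt → 0% → £0.00
Key duplication £4.12: personal services, buyer-exempt → 0% → £0.00
Unrounded tax sum = £0.253 → £0.25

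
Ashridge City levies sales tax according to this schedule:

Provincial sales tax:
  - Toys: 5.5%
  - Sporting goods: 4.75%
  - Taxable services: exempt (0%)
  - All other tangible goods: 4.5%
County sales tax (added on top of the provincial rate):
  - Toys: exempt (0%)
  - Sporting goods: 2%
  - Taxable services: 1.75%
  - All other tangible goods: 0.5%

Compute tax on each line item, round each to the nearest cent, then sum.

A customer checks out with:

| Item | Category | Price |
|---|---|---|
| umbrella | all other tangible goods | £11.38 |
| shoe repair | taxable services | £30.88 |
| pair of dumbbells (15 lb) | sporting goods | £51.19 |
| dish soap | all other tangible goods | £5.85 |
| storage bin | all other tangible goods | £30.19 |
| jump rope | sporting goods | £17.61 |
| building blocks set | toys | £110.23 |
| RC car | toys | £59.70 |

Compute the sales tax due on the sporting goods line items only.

£4.65

Pair of dumbbells (15 lb) £51.19: sporting goods → 4.75% + 2% county = 6.75% → £3.46
Jump rope £17.61: sporting goods → 4.75% + 2% county = 6.75% → £1.19
Tax on sporting goods = £3.46 + £1.19 = £4.65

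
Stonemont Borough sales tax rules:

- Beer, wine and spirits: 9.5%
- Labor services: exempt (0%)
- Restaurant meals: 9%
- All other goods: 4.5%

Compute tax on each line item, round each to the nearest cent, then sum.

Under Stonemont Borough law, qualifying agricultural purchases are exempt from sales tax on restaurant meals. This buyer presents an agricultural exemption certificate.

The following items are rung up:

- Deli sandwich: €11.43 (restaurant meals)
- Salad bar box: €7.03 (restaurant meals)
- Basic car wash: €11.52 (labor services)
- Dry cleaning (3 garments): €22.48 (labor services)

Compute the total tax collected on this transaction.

Deli sandwich €11.43: restaurant meals, buyer-exempt → 0% → €0.00
Salad bar box €7.03: restaurant meals, buyer-exempt → 0% → €0.00
Basic car wash €11.52: labor services → 0% → €0.00
Dry cleaning (3 garments) €22.48: labor services → 0% → €0.00
Total tax = €0.00

€0.00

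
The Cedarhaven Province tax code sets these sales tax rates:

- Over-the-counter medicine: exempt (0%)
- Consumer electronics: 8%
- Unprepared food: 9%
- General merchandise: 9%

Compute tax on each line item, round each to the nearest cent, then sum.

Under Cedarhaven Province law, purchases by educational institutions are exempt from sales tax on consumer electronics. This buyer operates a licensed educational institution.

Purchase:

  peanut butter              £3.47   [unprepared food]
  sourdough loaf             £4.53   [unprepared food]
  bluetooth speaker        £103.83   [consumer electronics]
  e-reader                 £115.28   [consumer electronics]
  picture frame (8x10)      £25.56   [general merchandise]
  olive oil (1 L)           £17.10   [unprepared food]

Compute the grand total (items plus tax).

Peanut butter £3.47: unprepared food → 9% → £0.31
Sourdough loaf £4.53: unprepared food → 9% → £0.41
Bluetooth speaker £103.83: consumer electronics, buyer-exempt → 0% → £0.00
E-reader £115.28: consumer electronics, buyer-exempt → 0% → £0.00
Picture frame (8x10) £25.56: general merchandise → 9% → £2.30
Olive oil (1 L) £17.10: unprepared food → 9% → £1.54
Subtotal = £269.77; tax = £4.56; total due = £274.33

£274.33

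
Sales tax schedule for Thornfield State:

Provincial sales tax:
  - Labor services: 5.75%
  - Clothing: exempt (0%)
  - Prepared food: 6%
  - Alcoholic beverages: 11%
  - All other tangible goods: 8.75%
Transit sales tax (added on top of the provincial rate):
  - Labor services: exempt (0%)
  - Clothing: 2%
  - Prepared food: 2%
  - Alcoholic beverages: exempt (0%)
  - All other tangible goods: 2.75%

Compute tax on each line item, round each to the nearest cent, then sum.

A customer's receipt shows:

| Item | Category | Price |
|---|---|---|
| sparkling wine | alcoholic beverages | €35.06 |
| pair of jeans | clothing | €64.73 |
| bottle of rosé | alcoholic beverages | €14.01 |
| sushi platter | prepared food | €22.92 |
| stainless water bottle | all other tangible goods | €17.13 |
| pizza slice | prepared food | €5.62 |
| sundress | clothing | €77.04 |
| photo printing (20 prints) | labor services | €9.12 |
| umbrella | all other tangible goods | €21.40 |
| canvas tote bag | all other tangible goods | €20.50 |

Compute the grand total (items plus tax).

€305.35

Sparkling wine €35.06: alcoholic beverages → 11% + 0% transit = 11% → €3.86
Pair of jeans €64.73: clothing → 0% + 2% transit = 2% → €1.29
Bottle of rosé €14.01: alcoholic beverages → 11% + 0% transit = 11% → €1.54
Sushi platter €22.92: prepared food → 6% + 2% transit = 8% → €1.83
Stainless water bottle €17.13: all other tangible goods → 8.75% + 2.75% transit = 11.5% → €1.97
Pizza slice €5.62: prepared food → 6% + 2% transit = 8% → €0.45
Sundress €77.04: clothing → 0% + 2% transit = 2% → €1.54
Photo printing (20 prints) €9.12: labor services → 5.75% + 0% transit = 5.75% → €0.52
Umbrella €21.40: all other tangible goods → 8.75% + 2.75% transit = 11.5% → €2.46
Canvas tote bag €20.50: all other tangible goods → 8.75% + 2.75% transit = 11.5% → €2.36
Subtotal = €287.53; tax = €17.82; total due = €305.35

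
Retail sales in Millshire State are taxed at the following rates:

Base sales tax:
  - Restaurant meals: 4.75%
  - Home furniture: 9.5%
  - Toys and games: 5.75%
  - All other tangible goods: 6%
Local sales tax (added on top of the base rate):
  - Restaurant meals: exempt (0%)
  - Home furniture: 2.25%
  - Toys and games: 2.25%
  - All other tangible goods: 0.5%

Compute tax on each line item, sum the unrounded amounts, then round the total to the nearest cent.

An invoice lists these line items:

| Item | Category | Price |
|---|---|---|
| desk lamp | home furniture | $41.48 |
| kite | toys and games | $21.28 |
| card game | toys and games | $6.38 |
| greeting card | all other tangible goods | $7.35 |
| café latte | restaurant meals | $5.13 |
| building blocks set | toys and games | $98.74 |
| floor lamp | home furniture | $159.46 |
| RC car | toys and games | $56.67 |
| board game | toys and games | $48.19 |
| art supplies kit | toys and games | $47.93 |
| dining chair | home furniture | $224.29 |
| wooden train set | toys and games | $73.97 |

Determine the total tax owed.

Desk lamp $41.48: home furniture → 9.5% + 2.25% local = 11.75% → $4.8739
Kite $21.28: toys and games → 5.75% + 2.25% local = 8% → $1.7024
Card game $6.38: toys and games → 5.75% + 2.25% local = 8% → $0.5104
Greeting card $7.35: all other tangible goods → 6% + 0.5% local = 6.5% → $0.47775
Café latte $5.13: restaurant meals → 4.75% + 0% local = 4.75% → $0.243675
Building blocks set $98.74: toys and games → 5.75% + 2.25% local = 8% → $7.8992
Floor lamp $159.46: home furniture → 9.5% + 2.25% local = 11.75% → $18.73655
RC car $56.67: toys and games → 5.75% + 2.25% local = 8% → $4.5336
Board game $48.19: toys and games → 5.75% + 2.25% local = 8% → $3.8552
Art supplies kit $47.93: toys and games → 5.75% + 2.25% local = 8% → $3.8344
Dining chair $224.29: home furniture → 9.5% + 2.25% local = 11.75% → $26.354075
Wooden train set $73.97: toys and games → 5.75% + 2.25% local = 8% → $5.9176
Unrounded tax sum = $78.93875 → $78.94

$78.94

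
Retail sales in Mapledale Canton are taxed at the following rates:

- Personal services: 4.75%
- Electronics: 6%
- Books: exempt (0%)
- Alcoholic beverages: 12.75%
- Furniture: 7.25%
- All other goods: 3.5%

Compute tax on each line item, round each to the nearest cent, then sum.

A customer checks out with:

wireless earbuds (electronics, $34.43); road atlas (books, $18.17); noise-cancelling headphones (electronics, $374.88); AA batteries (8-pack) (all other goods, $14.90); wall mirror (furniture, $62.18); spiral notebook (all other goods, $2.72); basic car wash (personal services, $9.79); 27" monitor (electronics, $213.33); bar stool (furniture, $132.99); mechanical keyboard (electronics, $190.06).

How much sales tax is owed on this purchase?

$64.00

Wireless earbuds $34.43: electronics → 6% → $2.07
Road atlas $18.17: books → 0% → $0.00
Noise-cancelling headphones $374.88: electronics → 6% → $22.49
AA batteries (8-pack) $14.90: all other goods → 3.5% → $0.52
Wall mirror $62.18: furniture → 7.25% → $4.51
Spiral notebook $2.72: all other goods → 3.5% → $0.10
Basic car wash $9.79: personal services → 4.75% → $0.47
27" monitor $213.33: electronics → 6% → $12.80
Bar stool $132.99: furniture → 7.25% → $9.64
Mechanical keyboard $190.06: electronics → 6% → $11.40
Total tax = $2.07 + $22.49 + $0.52 + $4.51 + $0.10 + $0.47 + $12.80 + $9.64 + $11.40 = $64.00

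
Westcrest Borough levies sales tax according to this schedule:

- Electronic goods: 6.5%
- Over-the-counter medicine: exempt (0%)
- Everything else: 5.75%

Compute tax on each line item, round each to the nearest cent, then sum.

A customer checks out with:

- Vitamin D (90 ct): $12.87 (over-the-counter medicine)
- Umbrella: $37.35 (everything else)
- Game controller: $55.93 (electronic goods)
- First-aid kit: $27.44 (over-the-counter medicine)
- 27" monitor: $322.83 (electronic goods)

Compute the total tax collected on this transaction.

$26.77

Vitamin D (90 ct) $12.87: over-the-counter medicine → 0% → $0.00
Umbrella $37.35: everything else → 5.75% → $2.15
Game controller $55.93: electronic goods → 6.5% → $3.64
First-aid kit $27.44: over-the-counter medicine → 0% → $0.00
27" monitor $322.83: electronic goods → 6.5% → $20.98
Total tax = $2.15 + $3.64 + $20.98 = $26.77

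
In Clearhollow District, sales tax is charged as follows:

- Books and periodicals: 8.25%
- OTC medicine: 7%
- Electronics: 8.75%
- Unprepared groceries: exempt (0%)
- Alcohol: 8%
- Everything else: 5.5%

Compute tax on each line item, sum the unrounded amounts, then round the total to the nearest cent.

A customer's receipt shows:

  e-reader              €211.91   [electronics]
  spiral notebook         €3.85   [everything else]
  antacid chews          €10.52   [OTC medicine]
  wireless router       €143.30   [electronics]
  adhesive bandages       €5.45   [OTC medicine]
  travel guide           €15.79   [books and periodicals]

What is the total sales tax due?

E-reader €211.91: electronics → 8.75% → €18.542125
Spiral notebook €3.85: everything else → 5.5% → €0.21175
Antacid chews €10.52: OTC medicine → 7% → €0.7364
Wireless router €143.30: electronics → 8.75% → €12.53875
Adhesive bandages €5.45: OTC medicine → 7% → €0.3815
Travel guide €15.79: books and periodicals → 8.25% → €1.302675
Unrounded tax sum = €33.7132 → €33.71

€33.71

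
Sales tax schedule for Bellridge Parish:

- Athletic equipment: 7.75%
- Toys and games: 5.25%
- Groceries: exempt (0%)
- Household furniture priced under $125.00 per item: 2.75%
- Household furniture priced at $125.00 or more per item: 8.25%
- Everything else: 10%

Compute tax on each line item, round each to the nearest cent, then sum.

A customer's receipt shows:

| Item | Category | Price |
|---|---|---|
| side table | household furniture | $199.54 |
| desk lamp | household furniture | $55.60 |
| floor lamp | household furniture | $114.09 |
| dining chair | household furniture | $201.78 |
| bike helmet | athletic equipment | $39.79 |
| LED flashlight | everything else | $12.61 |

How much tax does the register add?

$42.12

Side table $199.54: household furniture, $125.00 or more → 8.25% → $16.46
Desk lamp $55.60: household furniture, under $125.00 → 2.75% → $1.53
Floor lamp $114.09: household furniture, under $125.00 → 2.75% → $3.14
Dining chair $201.78: household furniture, $125.00 or more → 8.25% → $16.65
Bike helmet $39.79: athletic equipment → 7.75% → $3.08
LED flashlight $12.61: everything else → 10% → $1.26
Total tax = $16.46 + $1.53 + $3.14 + $16.65 + $3.08 + $1.26 = $42.12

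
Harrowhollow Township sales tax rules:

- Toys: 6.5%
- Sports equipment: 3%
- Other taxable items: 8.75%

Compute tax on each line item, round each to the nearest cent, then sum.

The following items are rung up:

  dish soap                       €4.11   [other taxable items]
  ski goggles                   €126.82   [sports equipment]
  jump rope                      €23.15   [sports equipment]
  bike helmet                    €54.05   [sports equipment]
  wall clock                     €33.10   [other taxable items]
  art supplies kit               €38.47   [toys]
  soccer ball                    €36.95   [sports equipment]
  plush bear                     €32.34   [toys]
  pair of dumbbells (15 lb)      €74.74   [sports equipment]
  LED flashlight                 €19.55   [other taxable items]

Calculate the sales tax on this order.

Dish soap €4.11: other taxable items → 8.75% → €0.36
Ski goggles €126.82: sports equipment → 3% → €3.80
Jump rope €23.15: sports equipment → 3% → €0.69
Bike helmet €54.05: sports equipment → 3% → €1.62
Wall clock €33.10: other taxable items → 8.75% → €2.90
Art supplies kit €38.47: toys → 6.5% → €2.50
Soccer ball €36.95: sports equipment → 3% → €1.11
Plush bear €32.34: toys → 6.5% → €2.10
Pair of dumbbells (15 lb) €74.74: sports equipment → 3% → €2.24
LED flashlight €19.55: other taxable items → 8.75% → €1.71
Total tax = €0.36 + €3.80 + €0.69 + €1.62 + €2.90 + €2.50 + €1.11 + €2.10 + €2.24 + €1.71 = €19.03

€19.03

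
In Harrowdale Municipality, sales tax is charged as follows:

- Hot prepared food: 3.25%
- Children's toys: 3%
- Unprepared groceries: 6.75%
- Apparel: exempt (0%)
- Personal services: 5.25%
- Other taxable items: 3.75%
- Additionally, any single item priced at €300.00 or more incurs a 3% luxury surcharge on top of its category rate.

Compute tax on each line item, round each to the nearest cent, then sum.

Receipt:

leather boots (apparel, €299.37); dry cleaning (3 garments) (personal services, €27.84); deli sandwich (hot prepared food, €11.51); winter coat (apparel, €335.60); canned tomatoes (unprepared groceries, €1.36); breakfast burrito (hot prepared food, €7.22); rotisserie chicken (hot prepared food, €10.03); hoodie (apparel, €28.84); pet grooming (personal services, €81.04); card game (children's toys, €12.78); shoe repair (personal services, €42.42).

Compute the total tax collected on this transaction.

Leather boots €299.37: apparel → 0% → €0.00
Dry cleaning (3 garments) €27.84: personal services → 5.25% → €1.46
Deli sandwich €11.51: hot prepared food → 3.25% → €0.37
Winter coat €335.60: apparel → 0% + 3% surcharge = 3% → €10.07
Canned tomatoes €1.36: unprepared groceries → 6.75% → €0.09
Breakfast burrito €7.22: hot prepared food → 3.25% → €0.23
Rotisserie chicken €10.03: hot prepared food → 3.25% → €0.33
Hoodie €28.84: apparel → 0% → €0.00
Pet grooming €81.04: personal services → 5.25% → €4.25
Card game €12.78: children's toys → 3% → €0.38
Shoe repair €42.42: personal services → 5.25% → €2.23
Total tax = €1.46 + €0.37 + €10.07 + €0.09 + €0.23 + €0.33 + €4.25 + €0.38 + €2.23 = €19.41

€19.41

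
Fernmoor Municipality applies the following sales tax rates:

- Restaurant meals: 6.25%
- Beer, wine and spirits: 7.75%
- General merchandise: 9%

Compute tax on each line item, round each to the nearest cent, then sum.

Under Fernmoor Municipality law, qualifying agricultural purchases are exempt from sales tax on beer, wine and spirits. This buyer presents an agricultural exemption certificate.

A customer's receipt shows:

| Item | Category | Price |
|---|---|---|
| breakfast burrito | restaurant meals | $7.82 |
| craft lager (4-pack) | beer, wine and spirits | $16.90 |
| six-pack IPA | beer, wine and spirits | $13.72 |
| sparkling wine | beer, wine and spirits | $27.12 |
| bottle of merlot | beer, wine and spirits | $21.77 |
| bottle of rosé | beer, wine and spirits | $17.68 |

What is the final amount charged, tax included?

$105.50

Breakfast burrito $7.82: restaurant meals → 6.25% → $0.49
Craft lager (4-pack) $16.90: beer, wine and spirits, buyer-exempt → 0% → $0.00
Six-pack IPA $13.72: beer, wine and spirits, buyer-exempt → 0% → $0.00
Sparkling wine $27.12: beer, wine and spirits, buyer-exempt → 0% → $0.00
Bottle of merlot $21.77: beer, wine and spirits, buyer-exempt → 0% → $0.00
Bottle of rosé $17.68: beer, wine and spirits, buyer-exempt → 0% → $0.00
Subtotal = $105.01; tax = $0.49; total due = $105.50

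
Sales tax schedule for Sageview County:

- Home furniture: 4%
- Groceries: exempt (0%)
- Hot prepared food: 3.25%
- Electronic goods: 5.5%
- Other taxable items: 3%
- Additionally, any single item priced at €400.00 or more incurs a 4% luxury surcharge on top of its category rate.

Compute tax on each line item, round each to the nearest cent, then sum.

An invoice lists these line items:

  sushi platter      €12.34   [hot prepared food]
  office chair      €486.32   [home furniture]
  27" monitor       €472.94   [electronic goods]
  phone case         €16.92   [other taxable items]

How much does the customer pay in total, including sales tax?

€1073.27

Sushi platter €12.34: hot prepared food → 3.25% → €0.40
Office chair €486.32: home furniture → 4% + 4% surcharge = 8% → €38.91
27" monitor €472.94: electronic goods → 5.5% + 4% surcharge = 9.5% → €44.93
Phone case €16.92: other taxable items → 3% → €0.51
Subtotal = €988.52; tax = €84.75; total due = €1073.27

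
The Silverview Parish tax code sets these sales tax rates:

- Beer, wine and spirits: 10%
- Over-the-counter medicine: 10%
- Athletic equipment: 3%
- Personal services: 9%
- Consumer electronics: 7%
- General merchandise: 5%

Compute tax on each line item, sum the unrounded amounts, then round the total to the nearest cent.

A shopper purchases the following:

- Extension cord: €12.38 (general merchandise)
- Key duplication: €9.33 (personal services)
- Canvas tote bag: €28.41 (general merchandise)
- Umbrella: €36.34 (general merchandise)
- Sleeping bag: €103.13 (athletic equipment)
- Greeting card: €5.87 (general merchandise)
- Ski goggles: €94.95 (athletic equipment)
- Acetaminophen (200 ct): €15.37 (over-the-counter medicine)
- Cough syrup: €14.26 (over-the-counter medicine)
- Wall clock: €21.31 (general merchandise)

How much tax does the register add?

Extension cord €12.38: general merchandise → 5% → €0.619
Key duplication €9.33: personal services → 9% → €0.8397
Canvas tote bag €28.41: general merchandise → 5% → €1.4205
Umbrella €36.34: general merchandise → 5% → €1.817
Sleeping bag €103.13: athletic equipment → 3% → €3.0939
Greeting card €5.87: general merchandise → 5% → €0.2935
Ski goggles €94.95: athletic equipment → 3% → €2.8485
Acetaminophen (200 ct) €15.37: over-the-counter medicine → 10% → €1.537
Cough syrup €14.26: over-the-counter medicine → 10% → €1.426
Wall clock €21.31: general merchandise → 5% → €1.0655
Unrounded tax sum = €14.9606 → €14.96

€14.96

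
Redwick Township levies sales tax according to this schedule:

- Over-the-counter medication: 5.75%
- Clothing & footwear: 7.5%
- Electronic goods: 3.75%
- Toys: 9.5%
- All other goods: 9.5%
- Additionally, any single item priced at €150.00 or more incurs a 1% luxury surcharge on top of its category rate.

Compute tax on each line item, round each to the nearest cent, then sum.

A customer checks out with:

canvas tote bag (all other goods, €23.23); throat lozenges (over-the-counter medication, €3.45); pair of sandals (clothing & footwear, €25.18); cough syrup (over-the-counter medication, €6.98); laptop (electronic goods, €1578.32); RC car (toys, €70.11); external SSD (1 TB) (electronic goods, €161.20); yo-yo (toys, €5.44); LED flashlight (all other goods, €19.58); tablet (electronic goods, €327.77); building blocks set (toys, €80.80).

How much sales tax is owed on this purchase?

€119.62

Canvas tote bag €23.23: all other goods → 9.5% → €2.21
Throat lozenges €3.45: over-the-counter medication → 5.75% → €0.20
Pair of sandals €25.18: clothing & footwear → 7.5% → €1.89
Cough syrup €6.98: over-the-counter medication → 5.75% → €0.40
Laptop €1578.32: electronic goods → 3.75% + 1% surcharge = 4.75% → €74.97
RC car €70.11: toys → 9.5% → €6.66
External SSD (1 TB) €161.20: electronic goods → 3.75% + 1% surcharge = 4.75% → €7.66
Yo-yo €5.44: toys → 9.5% → €0.52
LED flashlight €19.58: all other goods → 9.5% → €1.86
Tablet €327.77: electronic goods → 3.75% + 1% surcharge = 4.75% → €15.57
Building blocks set €80.80: toys → 9.5% → €7.68
Total tax = €2.21 + €0.20 + €1.89 + €0.40 + €74.97 + €6.66 + €7.66 + €0.52 + €1.86 + €15.57 + €7.68 = €119.62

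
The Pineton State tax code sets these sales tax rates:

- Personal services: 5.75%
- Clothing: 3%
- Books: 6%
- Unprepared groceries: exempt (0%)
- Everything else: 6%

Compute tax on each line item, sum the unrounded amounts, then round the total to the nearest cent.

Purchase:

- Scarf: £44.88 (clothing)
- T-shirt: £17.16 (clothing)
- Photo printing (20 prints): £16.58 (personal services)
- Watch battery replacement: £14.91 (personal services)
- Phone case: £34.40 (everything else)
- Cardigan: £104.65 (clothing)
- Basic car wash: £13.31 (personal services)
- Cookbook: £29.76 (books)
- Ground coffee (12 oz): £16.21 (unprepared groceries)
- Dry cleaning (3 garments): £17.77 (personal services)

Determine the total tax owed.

£12.45

Scarf £44.88: clothing → 3% → £1.3464
T-shirt £17.16: clothing → 3% → £0.5148
Photo printing (20 prints) £16.58: personal services → 5.75% → £0.95335
Watch battery replacement £14.91: personal services → 5.75% → £0.857325
Phone case £34.40: everything else → 6% → £2.064
Cardigan £104.65: clothing → 3% → £3.1395
Basic car wash £13.31: personal services → 5.75% → £0.765325
Cookbook £29.76: books → 6% → £1.7856
Ground coffee (12 oz) £16.21: unprepared groceries → 0% → £0.00
Dry cleaning (3 garments) £17.77: personal services → 5.75% → £1.021775
Unrounded tax sum = £12.448075 → £12.45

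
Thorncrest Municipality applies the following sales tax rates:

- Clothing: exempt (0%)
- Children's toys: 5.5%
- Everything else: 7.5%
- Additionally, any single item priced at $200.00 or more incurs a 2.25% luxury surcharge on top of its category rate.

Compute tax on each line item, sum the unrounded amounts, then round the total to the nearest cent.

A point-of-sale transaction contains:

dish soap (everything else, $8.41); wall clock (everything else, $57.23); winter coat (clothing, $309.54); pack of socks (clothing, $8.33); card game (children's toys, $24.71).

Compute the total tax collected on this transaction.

Dish soap $8.41: everything else → 7.5% → $0.63075
Wall clock $57.23: everything else → 7.5% → $4.29225
Winter coat $309.54: clothing → 0% + 2.25% surcharge = 2.25% → $6.96465
Pack of socks $8.33: clothing → 0% → $0.00
Card game $24.71: children's toys → 5.5% → $1.35905
Unrounded tax sum = $13.2467 → $13.25

$13.25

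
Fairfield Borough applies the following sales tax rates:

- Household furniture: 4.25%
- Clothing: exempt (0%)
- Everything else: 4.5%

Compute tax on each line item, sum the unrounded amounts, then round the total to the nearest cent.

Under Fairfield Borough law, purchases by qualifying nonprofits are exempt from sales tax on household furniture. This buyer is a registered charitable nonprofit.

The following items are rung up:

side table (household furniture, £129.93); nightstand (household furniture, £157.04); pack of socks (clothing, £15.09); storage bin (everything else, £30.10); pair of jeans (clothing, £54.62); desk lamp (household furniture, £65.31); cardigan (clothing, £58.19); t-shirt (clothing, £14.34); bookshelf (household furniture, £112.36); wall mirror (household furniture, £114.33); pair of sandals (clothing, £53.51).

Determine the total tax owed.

Side table £129.93: household furniture, buyer-exempt → 0% → £0.00
Nightstand £157.04: household furniture, buyer-exempt → 0% → £0.00
Pack of socks £15.09: clothing → 0% → £0.00
Storage bin £30.10: everything else → 4.5% → £1.3545
Pair of jeans £54.62: clothing → 0% → £0.00
Desk lamp £65.31: household furniture, buyer-exempt → 0% → £0.00
Cardigan £58.19: clothing → 0% → £0.00
T-shirt £14.34: clothing → 0% → £0.00
Bookshelf £112.36: household furniture, buyer-exempt → 0% → £0.00
Wall mirror £114.33: household furniture, buyer-exempt → 0% → £0.00
Pair of sandals £53.51: clothing → 0% → £0.00
Unrounded tax sum = £1.3545 → £1.35

£1.35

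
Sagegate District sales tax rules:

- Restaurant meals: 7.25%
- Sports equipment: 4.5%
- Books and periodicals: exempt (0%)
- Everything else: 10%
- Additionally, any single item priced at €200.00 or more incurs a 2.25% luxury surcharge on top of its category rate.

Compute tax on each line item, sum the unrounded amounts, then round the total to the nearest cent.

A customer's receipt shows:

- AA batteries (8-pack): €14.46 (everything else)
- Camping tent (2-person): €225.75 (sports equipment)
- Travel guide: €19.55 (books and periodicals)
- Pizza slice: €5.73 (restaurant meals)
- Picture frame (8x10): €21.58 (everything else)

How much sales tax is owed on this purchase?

€19.26

AA batteries (8-pack) €14.46: everything else → 10% → €1.446
Camping tent (2-person) €225.75: sports equipment → 4.5% + 2.25% surcharge = 6.75% → €15.238125
Travel guide €19.55: books and periodicals → 0% → €0.00
Pizza slice €5.73: restaurant meals → 7.25% → €0.415425
Picture frame (8x10) €21.58: everything else → 10% → €2.158
Unrounded tax sum = €19.25755 → €19.26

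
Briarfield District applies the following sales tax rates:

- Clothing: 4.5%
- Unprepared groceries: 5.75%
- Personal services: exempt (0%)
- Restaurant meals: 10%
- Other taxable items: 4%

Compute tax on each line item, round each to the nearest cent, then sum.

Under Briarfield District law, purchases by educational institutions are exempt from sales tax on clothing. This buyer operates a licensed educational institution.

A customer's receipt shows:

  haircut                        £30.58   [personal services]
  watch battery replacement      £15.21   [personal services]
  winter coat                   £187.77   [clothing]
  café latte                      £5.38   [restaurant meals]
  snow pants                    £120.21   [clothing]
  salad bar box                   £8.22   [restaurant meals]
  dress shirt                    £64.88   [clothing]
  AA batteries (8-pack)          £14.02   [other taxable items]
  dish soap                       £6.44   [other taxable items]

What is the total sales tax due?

£2.18

Haircut £30.58: personal services → 0% → £0.00
Watch battery replacement £15.21: personal services → 0% → £0.00
Winter coat £187.77: clothing, buyer-exempt → 0% → £0.00
Café latte £5.38: restaurant meals → 10% → £0.54
Snow pants £120.21: clothing, buyer-exempt → 0% → £0.00
Salad bar box £8.22: restaurant meals → 10% → £0.82
Dress shirt £64.88: clothing, buyer-exempt → 0% → £0.00
AA batteries (8-pack) £14.02: other taxable items → 4% → £0.56
Dish soap £6.44: other taxable items → 4% → £0.26
Total tax = £0.54 + £0.82 + £0.56 + £0.26 = £2.18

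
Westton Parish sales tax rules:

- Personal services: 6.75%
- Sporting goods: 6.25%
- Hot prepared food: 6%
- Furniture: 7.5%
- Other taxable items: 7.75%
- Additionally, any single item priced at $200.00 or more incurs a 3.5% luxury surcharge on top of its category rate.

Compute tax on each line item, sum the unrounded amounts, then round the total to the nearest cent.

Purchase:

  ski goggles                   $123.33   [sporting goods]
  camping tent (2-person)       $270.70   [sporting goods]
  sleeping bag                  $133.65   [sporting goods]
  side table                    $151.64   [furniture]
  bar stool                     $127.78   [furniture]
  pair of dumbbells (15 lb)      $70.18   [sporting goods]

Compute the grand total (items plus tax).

$945.08

Ski goggles $123.33: sporting goods → 6.25% → $7.708125
Camping tent (2-person) $270.70: sporting goods → 6.25% + 3.5% surcharge = 9.75% → $26.39325
Sleeping bag $133.65: sporting goods → 6.25% → $8.353125
Side table $151.64: furniture → 7.5% → $11.373
Bar stool $127.78: furniture → 7.5% → $9.5835
Pair of dumbbells (15 lb) $70.18: sporting goods → 6.25% → $4.38625
Subtotal = $877.28; unrounded tax = $67.79725 → $67.80; total due = $945.08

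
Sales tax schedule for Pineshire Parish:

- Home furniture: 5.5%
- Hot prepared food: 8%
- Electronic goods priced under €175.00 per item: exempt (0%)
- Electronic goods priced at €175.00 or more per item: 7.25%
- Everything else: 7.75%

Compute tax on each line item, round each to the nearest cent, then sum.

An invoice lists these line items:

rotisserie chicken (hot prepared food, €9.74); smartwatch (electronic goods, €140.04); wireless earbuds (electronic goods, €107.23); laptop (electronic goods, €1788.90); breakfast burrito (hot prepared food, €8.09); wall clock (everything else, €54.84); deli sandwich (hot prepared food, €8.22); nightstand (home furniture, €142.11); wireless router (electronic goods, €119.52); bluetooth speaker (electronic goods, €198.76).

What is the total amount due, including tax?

Rotisserie chicken €9.74: hot prepared food → 8% → €0.78
Smartwatch €140.04: electronic goods, under €175.00 → 0% → €0.00
Wireless earbuds €107.23: electronic goods, under €175.00 → 0% → €0.00
Laptop €1788.90: electronic goods, €175.00 or more → 7.25% → €129.70
Breakfast burrito €8.09: hot prepared food → 8% → €0.65
Wall clock €54.84: everything else → 7.75% → €4.25
Deli sandwich €8.22: hot prepared food → 8% → €0.66
Nightstand €142.11: home furniture → 5.5% → €7.82
Wireless router €119.52: electronic goods, under €175.00 → 0% → €0.00
Bluetooth speaker €198.76: electronic goods, €175.00 or more → 7.25% → €14.41
Subtotal = €2577.45; tax = €158.27; total due = €2735.72

€2735.72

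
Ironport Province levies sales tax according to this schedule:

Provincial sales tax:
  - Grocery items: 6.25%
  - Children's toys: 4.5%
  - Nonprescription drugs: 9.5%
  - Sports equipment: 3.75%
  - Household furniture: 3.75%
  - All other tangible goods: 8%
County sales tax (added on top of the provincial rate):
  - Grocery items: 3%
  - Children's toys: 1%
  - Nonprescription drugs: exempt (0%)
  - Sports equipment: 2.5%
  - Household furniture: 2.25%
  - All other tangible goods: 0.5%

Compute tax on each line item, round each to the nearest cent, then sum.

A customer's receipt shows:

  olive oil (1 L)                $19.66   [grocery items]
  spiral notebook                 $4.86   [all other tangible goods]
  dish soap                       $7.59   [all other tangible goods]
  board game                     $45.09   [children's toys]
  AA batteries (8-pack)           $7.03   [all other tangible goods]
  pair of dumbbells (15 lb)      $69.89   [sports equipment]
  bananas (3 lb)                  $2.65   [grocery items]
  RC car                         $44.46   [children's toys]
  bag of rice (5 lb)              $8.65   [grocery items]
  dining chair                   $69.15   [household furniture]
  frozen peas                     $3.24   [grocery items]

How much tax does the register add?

Olive oil (1 L) $19.66: grocery items → 6.25% + 3% county = 9.25% → $1.82
Spiral notebook $4.86: all other tangible goods → 8% + 0.5% county = 8.5% → $0.41
Dish soap $7.59: all other tangible goods → 8% + 0.5% county = 8.5% → $0.65
Board game $45.09: children's toys → 4.5% + 1% county = 5.5% → $2.48
AA batteries (8-pack) $7.03: all other tangible goods → 8% + 0.5% county = 8.5% → $0.60
Pair of dumbbells (15 lb) $69.89: sports equipment → 3.75% + 2.5% county = 6.25% → $4.37
Bananas (3 lb) $2.65: grocery items → 6.25% + 3% county = 9.25% → $0.25
RC car $44.46: children's toys → 4.5% + 1% county = 5.5% → $2.45
Bag of rice (5 lb) $8.65: grocery items → 6.25% + 3% county = 9.25% → $0.80
Dining chair $69.15: household furniture → 3.75% + 2.25% county = 6% → $4.15
Frozen peas $3.24: grocery items → 6.25% + 3% county = 9.25% → $0.30
Total tax = $1.82 + $0.41 + $0.65 + $2.48 + $0.60 + $4.37 + $0.25 + $2.45 + $0.80 + $4.15 + $0.30 = $18.28

$18.28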